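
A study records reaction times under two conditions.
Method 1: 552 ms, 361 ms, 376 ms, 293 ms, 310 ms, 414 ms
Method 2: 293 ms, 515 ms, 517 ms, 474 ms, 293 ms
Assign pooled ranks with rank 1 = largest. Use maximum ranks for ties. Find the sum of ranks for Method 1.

Sorted (descending): 552, 517, 515, 474, 414, 376, 361, 310, 293, 293, 293
The 3 values of 293 occupy positions 9–11 → each gets rank 11.
Method 1 values → pooled ranks: 552→1, 361→7, 376→6, 293→11, 310→8, 414→5
Rank sum = 1 + 7 + 6 + 11 + 8 + 5 = 38

38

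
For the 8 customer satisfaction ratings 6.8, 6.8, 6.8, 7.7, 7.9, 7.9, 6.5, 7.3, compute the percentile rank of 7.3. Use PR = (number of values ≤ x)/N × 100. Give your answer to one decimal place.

62.5

N = 8.
Strictly below 7.3: 4. Equal to 7.3: 1.
PR = 5/8 × 100 = 62.5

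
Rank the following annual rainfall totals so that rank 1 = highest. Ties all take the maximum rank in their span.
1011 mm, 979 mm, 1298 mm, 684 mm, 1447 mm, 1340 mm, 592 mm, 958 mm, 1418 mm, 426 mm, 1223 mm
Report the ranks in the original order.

6, 7, 4, 9, 1, 3, 10, 8, 2, 11, 5

Sorted (descending): 1447, 1418, 1340, 1298, 1223, 1011, 979, 958, 684, 592, 426
No ties — each value takes its position as its rank.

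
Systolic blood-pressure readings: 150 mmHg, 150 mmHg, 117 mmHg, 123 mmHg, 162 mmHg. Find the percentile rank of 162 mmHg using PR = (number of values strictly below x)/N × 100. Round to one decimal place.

80.0

N = 5.
Strictly below 162: 4. Equal to 162: 1.
PR = 4/5 × 100 = 80.0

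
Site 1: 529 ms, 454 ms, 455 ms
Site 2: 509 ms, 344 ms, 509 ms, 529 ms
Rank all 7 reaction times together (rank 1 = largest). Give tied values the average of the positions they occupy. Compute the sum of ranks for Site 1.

12.5

Sorted (descending): 529, 529, 509, 509, 455, 454, 344
The 2 values of 529 occupy positions 1–2 → average rank (1+2)/2 = 1.5.
The 2 values of 509 occupy positions 3–4 → average rank (3+4)/2 = 3.5.
Site 1 values → pooled ranks: 529→1.5, 454→6, 455→5
Rank sum = 1.5 + 6 + 5 = 12.5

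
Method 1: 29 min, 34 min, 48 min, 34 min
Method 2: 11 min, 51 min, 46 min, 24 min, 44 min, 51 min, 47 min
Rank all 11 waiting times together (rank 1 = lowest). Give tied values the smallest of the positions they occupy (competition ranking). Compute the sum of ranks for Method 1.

20

Sorted (ascending): 11, 24, 29, 34, 34, 44, 46, 47, 48, 51, 51
The 2 values of 34 occupy positions 4–5 → each gets rank 4.
The 2 values of 51 occupy positions 10–11 → each gets rank 10.
Method 1 values → pooled ranks: 29→3, 34→4, 48→9, 34→4
Rank sum = 3 + 4 + 9 + 4 = 20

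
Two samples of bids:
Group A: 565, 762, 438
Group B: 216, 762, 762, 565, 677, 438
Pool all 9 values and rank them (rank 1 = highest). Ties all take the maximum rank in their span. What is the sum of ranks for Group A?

17

Sorted (descending): 762, 762, 762, 677, 565, 565, 438, 438, 216
The 3 values of 762 occupy positions 1–3 → each gets rank 3.
The 2 values of 565 occupy positions 5–6 → each gets rank 6.
The 2 values of 438 occupy positions 7–8 → each gets rank 8.
Group A values → pooled ranks: 565→6, 762→3, 438→8
Rank sum = 6 + 3 + 8 = 17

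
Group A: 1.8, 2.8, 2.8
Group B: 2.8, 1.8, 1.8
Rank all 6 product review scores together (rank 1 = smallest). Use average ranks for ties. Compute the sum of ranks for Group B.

9

Sorted (ascending): 1.8, 1.8, 1.8, 2.8, 2.8, 2.8
The 3 values of 1.8 occupy positions 1–3 → average rank 2.
The 3 values of 2.8 occupy positions 4–6 → average rank 5.
Group B values → pooled ranks: 2.8→5, 1.8→2, 1.8→2
Rank sum = 5 + 2 + 2 = 9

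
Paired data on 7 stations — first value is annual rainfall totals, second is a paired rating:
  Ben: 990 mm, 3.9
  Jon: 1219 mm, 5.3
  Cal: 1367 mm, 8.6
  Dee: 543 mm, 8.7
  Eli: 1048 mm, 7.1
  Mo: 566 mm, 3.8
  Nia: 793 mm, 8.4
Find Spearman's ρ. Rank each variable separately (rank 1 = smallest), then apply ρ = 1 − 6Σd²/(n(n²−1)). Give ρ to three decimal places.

Ranks of variable 1: 4, 6, 7, 1, 5, 2, 3
Ranks of variable 2: 2, 3, 6, 7, 4, 1, 5
d = r₁ − r₂: 2, 3, 1, -6, 1, 1, -2
d²: 4, 9, 1, 36, 1, 1, 4; Σd² = 56
ρ = 1 − 6·56/(7·48) = 1 − 336/336 = 0.000

0.000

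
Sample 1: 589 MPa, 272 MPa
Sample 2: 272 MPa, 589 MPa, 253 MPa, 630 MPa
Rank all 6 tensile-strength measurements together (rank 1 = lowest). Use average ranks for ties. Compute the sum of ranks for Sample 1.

Sorted (ascending): 253, 272, 272, 589, 589, 630
The 2 values of 272 occupy positions 2–3 → average rank (2+3)/2 = 2.5.
The 2 values of 589 occupy positions 4–5 → average rank (4+5)/2 = 4.5.
Sample 1 values → pooled ranks: 589→4.5, 272→2.5
Rank sum = 4.5 + 2.5 = 7

7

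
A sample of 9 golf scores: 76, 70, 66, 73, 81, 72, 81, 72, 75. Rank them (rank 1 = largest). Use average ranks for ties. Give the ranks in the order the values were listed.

Sorted (descending): 81, 81, 76, 75, 73, 72, 72, 70, 66
The 2 values of 81 occupy positions 1–2 → average rank (1+2)/2 = 1.5.
The 2 values of 72 occupy positions 6–7 → average rank (6+7)/2 = 6.5.

3, 8, 9, 5, 1.5, 6.5, 1.5, 6.5, 4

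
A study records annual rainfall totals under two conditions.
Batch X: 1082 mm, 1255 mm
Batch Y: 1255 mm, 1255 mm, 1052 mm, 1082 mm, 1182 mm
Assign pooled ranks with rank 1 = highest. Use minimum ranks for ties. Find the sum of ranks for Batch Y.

18

Sorted (descending): 1255, 1255, 1255, 1182, 1082, 1082, 1052
The 3 values of 1255 occupy positions 1–3 → each gets rank 1.
The 2 values of 1082 occupy positions 5–6 → each gets rank 5.
Batch Y values → pooled ranks: 1255→1, 1255→1, 1052→7, 1082→5, 1182→4
Rank sum = 1 + 1 + 7 + 5 + 4 = 18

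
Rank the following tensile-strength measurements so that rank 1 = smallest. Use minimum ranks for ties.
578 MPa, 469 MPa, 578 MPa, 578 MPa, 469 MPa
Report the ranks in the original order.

Sorted (ascending): 469, 469, 578, 578, 578
The 2 values of 469 occupy positions 1–2 → each gets rank 1.
The 3 values of 578 occupy positions 3–5 → each gets rank 3.

3, 1, 3, 3, 1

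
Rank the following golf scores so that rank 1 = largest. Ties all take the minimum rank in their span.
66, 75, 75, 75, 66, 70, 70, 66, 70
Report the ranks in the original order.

7, 1, 1, 1, 7, 4, 4, 7, 4

Sorted (descending): 75, 75, 75, 70, 70, 70, 66, 66, 66
The 3 values of 75 occupy positions 1–3 → each gets rank 1.
The 3 values of 70 occupy positions 4–6 → each gets rank 4.
The 3 values of 66 occupy positions 7–9 → each gets rank 7.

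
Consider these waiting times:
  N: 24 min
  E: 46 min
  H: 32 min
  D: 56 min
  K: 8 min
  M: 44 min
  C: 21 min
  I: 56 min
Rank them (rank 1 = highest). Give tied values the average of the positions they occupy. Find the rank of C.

7

Sorted (descending): 56, 56, 46, 44, 32, 24, 21, 8
The 2 values of 56 occupy positions 1–2 → average rank (1+2)/2 = 1.5.
C has value 21 min → rank 7.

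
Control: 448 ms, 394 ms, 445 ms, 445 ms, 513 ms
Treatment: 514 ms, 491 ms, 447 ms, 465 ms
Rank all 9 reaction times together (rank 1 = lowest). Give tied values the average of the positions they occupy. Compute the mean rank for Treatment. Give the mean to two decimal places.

6.50

Sorted (ascending): 394, 445, 445, 447, 448, 465, 491, 513, 514
The 2 values of 445 occupy positions 2–3 → average rank (2+3)/2 = 2.5.
Treatment values → pooled ranks: 514→9, 491→7, 447→4, 465→6
Mean rank = (9 + 7 + 4 + 6) / 4 = 6.50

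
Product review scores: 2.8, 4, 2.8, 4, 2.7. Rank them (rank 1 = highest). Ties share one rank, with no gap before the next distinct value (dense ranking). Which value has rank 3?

Sorted (descending): 4, 4, 2.8, 2.8, 2.7
The 2 values of 4 share dense rank 1.
The 2 values of 2.8 share dense rank 2.
Remaining distinct values take the next consecutive integers.
Rank 3 → value 2.7.

2.7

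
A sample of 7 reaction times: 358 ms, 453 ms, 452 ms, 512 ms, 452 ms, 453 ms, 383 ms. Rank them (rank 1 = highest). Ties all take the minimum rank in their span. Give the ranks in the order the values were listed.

7, 2, 4, 1, 4, 2, 6

Sorted (descending): 512, 453, 453, 452, 452, 383, 358
The 2 values of 453 occupy positions 2–3 → each gets rank 2.
The 2 values of 452 occupy positions 4–5 → each gets rank 4.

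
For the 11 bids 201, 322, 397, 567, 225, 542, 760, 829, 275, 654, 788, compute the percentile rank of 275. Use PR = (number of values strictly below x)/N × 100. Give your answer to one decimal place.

18.2

N = 11.
Strictly below 275: 2. Equal to 275: 1.
PR = 2/11 × 100 = 18.2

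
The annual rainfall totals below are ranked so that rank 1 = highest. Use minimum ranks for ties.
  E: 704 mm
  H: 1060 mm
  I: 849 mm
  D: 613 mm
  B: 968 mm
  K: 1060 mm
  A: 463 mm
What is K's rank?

Sorted (descending): 1060, 1060, 968, 849, 704, 613, 463
The 2 values of 1060 occupy positions 1–2 → each gets rank 1.
K has value 1060 mm → rank 1.

1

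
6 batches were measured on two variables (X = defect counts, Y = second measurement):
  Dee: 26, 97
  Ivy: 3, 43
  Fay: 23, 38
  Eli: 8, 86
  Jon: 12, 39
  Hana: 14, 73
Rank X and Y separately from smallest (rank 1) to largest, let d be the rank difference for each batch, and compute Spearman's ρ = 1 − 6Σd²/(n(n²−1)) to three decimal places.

0.143

Ranks of variable 1: 6, 1, 5, 2, 3, 4
Ranks of variable 2: 6, 3, 1, 5, 2, 4
d = r₁ − r₂: 0, -2, 4, -3, 1, 0
d²: 0, 4, 16, 9, 1, 0; Σd² = 30
ρ = 1 − 6·30/(6·35) = 1 − 180/210 = 0.143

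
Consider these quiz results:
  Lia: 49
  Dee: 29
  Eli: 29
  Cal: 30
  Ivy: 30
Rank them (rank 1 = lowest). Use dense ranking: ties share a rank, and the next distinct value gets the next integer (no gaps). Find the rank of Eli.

1

Sorted (ascending): 29, 29, 30, 30, 49
The 2 values of 29 share dense rank 1.
The 2 values of 30 share dense rank 2.
Remaining distinct values take the next consecutive integers.
Eli has value 29 → rank 1.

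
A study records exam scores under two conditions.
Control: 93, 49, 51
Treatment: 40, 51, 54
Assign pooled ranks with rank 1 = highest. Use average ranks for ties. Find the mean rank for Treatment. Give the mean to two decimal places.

Sorted (descending): 93, 54, 51, 51, 49, 40
The 2 values of 51 occupy positions 3–4 → average rank (3+4)/2 = 3.5.
Treatment values → pooled ranks: 40→6, 51→3.5, 54→2
Mean rank = (6 + 3.5 + 2) / 3 = 3.83

3.83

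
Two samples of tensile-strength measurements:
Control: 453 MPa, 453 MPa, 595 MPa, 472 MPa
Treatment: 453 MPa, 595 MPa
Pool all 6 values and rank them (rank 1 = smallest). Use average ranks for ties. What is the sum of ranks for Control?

Sorted (ascending): 453, 453, 453, 472, 595, 595
The 3 values of 453 occupy positions 1–3 → average rank 2.
The 2 values of 595 occupy positions 5–6 → average rank (5+6)/2 = 5.5.
Control values → pooled ranks: 453→2, 453→2, 595→5.5, 472→4
Rank sum = 2 + 2 + 5.5 + 4 = 13.5

13.5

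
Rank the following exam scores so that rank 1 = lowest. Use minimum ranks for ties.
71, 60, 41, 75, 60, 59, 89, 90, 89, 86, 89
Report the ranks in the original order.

5, 3, 1, 6, 3, 2, 8, 11, 8, 7, 8

Sorted (ascending): 41, 59, 60, 60, 71, 75, 86, 89, 89, 89, 90
The 2 values of 60 occupy positions 3–4 → each gets rank 3.
The 3 values of 89 occupy positions 8–10 → each gets rank 8.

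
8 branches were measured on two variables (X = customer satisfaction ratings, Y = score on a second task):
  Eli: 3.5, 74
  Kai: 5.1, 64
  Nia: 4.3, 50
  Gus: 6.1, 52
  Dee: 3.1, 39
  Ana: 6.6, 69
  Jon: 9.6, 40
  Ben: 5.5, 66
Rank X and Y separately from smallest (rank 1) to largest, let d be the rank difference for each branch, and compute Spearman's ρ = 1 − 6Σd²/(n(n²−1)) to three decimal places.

0.071

Ranks of variable 1: 2, 4, 3, 6, 1, 7, 8, 5
Ranks of variable 2: 8, 5, 3, 4, 1, 7, 2, 6
d = r₁ − r₂: -6, -1, 0, 2, 0, 0, 6, -1
d²: 36, 1, 0, 4, 0, 0, 36, 1; Σd² = 78
ρ = 1 − 6·78/(8·63) = 1 − 468/504 = 0.071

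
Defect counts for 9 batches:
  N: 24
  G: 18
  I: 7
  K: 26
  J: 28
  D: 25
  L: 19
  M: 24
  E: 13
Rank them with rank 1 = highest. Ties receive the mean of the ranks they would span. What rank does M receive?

4.5

Sorted (descending): 28, 26, 25, 24, 24, 19, 18, 13, 7
The 2 values of 24 occupy positions 4–5 → average rank (4+5)/2 = 4.5.
M has value 24 → rank 4.5.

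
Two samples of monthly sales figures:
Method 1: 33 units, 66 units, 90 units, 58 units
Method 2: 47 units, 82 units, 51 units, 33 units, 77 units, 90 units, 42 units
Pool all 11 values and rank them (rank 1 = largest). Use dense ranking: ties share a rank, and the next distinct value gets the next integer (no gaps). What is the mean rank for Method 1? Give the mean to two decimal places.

Sorted (descending): 90, 90, 82, 77, 66, 58, 51, 47, 42, 33, 33
The 2 values of 90 share dense rank 1.
The 2 values of 33 share dense rank 9.
Remaining distinct values take the next consecutive integers.
Method 1 values → pooled ranks: 33→9, 66→4, 90→1, 58→5
Mean rank = (9 + 4 + 1 + 5) / 4 = 4.75

4.75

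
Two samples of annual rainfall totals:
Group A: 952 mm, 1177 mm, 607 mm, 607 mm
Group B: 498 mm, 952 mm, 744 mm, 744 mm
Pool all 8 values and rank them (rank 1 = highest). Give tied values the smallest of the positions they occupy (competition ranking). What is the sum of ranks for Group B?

18

Sorted (descending): 1177, 952, 952, 744, 744, 607, 607, 498
The 2 values of 952 occupy positions 2–3 → each gets rank 2.
The 2 values of 744 occupy positions 4–5 → each gets rank 4.
The 2 values of 607 occupy positions 6–7 → each gets rank 6.
Group B values → pooled ranks: 498→8, 952→2, 744→4, 744→4
Rank sum = 8 + 2 + 4 + 4 = 18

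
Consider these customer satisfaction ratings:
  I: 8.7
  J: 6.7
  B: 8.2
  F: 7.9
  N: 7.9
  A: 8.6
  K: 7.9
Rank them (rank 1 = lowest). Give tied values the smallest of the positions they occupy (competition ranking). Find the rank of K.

2

Sorted (ascending): 6.7, 7.9, 7.9, 7.9, 8.2, 8.6, 8.7
The 3 values of 7.9 occupy positions 2–4 → each gets rank 2.
K has value 7.9 → rank 2.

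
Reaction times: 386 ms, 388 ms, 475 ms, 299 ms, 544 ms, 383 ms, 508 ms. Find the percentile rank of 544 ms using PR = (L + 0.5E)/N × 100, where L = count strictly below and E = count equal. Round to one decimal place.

92.9

N = 7.
Strictly below 544: 6. Equal to 544: 1.
PR = (6 + 0.5·1)/7 × 100 = 92.9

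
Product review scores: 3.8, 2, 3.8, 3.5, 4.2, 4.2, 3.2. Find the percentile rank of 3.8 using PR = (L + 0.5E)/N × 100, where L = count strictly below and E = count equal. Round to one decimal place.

N = 7.
Strictly below 3.8: 3. Equal to 3.8: 2.
PR = (3 + 0.5·2)/7 × 100 = 57.1

57.1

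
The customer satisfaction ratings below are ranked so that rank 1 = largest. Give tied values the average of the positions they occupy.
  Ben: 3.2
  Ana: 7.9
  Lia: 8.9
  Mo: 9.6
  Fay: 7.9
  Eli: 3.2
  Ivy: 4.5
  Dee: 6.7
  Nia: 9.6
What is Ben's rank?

Sorted (descending): 9.6, 9.6, 8.9, 7.9, 7.9, 6.7, 4.5, 3.2, 3.2
The 2 values of 9.6 occupy positions 1–2 → average rank (1+2)/2 = 1.5.
The 2 values of 7.9 occupy positions 4–5 → average rank (4+5)/2 = 4.5.
The 2 values of 3.2 occupy positions 8–9 → average rank (8+9)/2 = 8.5.
Ben has value 3.2 → rank 8.5.

8.5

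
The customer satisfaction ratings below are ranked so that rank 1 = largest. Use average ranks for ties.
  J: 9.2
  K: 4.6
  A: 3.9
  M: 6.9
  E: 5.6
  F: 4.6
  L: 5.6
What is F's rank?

5.5

Sorted (descending): 9.2, 6.9, 5.6, 5.6, 4.6, 4.6, 3.9
The 2 values of 5.6 occupy positions 3–4 → average rank (3+4)/2 = 3.5.
The 2 values of 4.6 occupy positions 5–6 → average rank (5+6)/2 = 5.5.
F has value 4.6 → rank 5.5.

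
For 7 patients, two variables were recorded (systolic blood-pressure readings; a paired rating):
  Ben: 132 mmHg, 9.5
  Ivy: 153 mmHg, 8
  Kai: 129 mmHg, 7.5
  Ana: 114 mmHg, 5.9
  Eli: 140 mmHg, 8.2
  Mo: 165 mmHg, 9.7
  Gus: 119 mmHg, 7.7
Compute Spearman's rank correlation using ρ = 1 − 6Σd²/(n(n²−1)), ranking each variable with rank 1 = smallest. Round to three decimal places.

Ranks of variable 1: 4, 6, 3, 1, 5, 7, 2
Ranks of variable 2: 6, 4, 2, 1, 5, 7, 3
d = r₁ − r₂: -2, 2, 1, 0, 0, 0, -1
d²: 4, 4, 1, 0, 0, 0, 1; Σd² = 10
ρ = 1 − 6·10/(7·48) = 1 − 60/336 = 0.821

0.821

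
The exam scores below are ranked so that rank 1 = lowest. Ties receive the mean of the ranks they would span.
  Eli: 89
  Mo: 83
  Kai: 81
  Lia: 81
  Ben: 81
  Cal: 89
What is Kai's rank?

Sorted (ascending): 81, 81, 81, 83, 89, 89
The 3 values of 81 occupy positions 1–3 → average rank 2.
The 2 values of 89 occupy positions 5–6 → average rank (5+6)/2 = 5.5.
Kai has value 81 → rank 2.

2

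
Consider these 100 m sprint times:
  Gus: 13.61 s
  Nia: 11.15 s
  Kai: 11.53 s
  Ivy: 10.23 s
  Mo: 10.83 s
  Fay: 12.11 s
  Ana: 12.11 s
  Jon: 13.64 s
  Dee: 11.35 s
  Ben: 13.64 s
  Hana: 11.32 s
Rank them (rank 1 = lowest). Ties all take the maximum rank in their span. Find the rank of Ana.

Sorted (ascending): 10.23, 10.83, 11.15, 11.32, 11.35, 11.53, 12.11, 12.11, 13.61, 13.64, 13.64
The 2 values of 12.11 occupy positions 7–8 → each gets rank 8.
The 2 values of 13.64 occupy positions 10–11 → each gets rank 11.
Ana has value 12.11 s → rank 8.

8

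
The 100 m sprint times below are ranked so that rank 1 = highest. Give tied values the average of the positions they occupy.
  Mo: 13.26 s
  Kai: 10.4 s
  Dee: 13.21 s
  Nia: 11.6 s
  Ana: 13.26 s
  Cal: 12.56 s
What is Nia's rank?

5

Sorted (descending): 13.26, 13.26, 13.21, 12.56, 11.6, 10.4
The 2 values of 13.26 occupy positions 1–2 → average rank (1+2)/2 = 1.5.
Nia has value 11.6 s → rank 5.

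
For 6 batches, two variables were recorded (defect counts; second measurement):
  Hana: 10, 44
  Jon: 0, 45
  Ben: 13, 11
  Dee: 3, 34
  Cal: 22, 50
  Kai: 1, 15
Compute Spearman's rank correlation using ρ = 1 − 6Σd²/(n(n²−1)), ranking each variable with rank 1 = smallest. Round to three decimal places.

Ranks of variable 1: 4, 1, 5, 3, 6, 2
Ranks of variable 2: 4, 5, 1, 3, 6, 2
d = r₁ − r₂: 0, -4, 4, 0, 0, 0
d²: 0, 16, 16, 0, 0, 0; Σd² = 32
ρ = 1 − 6·32/(6·35) = 1 − 192/210 = 0.086

0.086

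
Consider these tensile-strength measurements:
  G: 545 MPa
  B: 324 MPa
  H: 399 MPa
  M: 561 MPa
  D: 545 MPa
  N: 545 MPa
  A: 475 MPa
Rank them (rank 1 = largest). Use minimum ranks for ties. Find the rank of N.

2

Sorted (descending): 561, 545, 545, 545, 475, 399, 324
The 3 values of 545 occupy positions 2–4 → each gets rank 2.
N has value 545 MPa → rank 2.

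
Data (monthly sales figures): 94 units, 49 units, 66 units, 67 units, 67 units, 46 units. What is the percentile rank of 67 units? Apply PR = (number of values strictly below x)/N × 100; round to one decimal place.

50.0

N = 6.
Strictly below 67: 3. Equal to 67: 2.
PR = 3/6 × 100 = 50.0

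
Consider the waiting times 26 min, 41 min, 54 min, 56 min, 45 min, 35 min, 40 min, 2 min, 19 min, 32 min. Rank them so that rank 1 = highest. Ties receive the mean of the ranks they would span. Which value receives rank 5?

Sorted (descending): 56, 54, 45, 41, 40, 35, 32, 26, 19, 2
No ties — each value takes its position as its rank.
Rank 5 → value 40.

40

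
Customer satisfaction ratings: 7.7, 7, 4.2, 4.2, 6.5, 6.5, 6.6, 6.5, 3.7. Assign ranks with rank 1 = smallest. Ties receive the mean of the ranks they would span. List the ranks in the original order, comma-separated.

Sorted (ascending): 3.7, 4.2, 4.2, 6.5, 6.5, 6.5, 6.6, 7, 7.7
The 2 values of 4.2 occupy positions 2–3 → average rank (2+3)/2 = 2.5.
The 3 values of 6.5 occupy positions 4–6 → average rank 5.

9, 8, 2.5, 2.5, 5, 5, 7, 5, 1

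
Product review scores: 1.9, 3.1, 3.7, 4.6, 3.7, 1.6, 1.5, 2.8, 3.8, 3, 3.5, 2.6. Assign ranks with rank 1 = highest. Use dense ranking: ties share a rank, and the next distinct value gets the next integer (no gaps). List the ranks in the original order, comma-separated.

Sorted (descending): 4.6, 3.8, 3.7, 3.7, 3.5, 3.1, 3, 2.8, 2.6, 1.9, 1.6, 1.5
The 2 values of 3.7 share dense rank 3.
Remaining distinct values take the next consecutive integers.

9, 5, 3, 1, 3, 10, 11, 7, 2, 6, 4, 8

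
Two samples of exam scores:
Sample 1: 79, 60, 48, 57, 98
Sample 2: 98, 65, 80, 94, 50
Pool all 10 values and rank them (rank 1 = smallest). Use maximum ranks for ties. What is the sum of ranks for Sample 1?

24

Sorted (ascending): 48, 50, 57, 60, 65, 79, 80, 94, 98, 98
The 2 values of 98 occupy positions 9–10 → each gets rank 10.
Sample 1 values → pooled ranks: 79→6, 60→4, 48→1, 57→3, 98→10
Rank sum = 6 + 4 + 1 + 3 + 10 = 24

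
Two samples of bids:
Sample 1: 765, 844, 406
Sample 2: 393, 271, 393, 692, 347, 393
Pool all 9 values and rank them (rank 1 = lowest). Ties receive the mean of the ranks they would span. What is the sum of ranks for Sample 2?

22

Sorted (ascending): 271, 347, 393, 393, 393, 406, 692, 765, 844
The 3 values of 393 occupy positions 3–5 → average rank 4.
Sample 2 values → pooled ranks: 393→4, 271→1, 393→4, 692→7, 347→2, 393→4
Rank sum = 4 + 1 + 4 + 7 + 2 + 4 = 22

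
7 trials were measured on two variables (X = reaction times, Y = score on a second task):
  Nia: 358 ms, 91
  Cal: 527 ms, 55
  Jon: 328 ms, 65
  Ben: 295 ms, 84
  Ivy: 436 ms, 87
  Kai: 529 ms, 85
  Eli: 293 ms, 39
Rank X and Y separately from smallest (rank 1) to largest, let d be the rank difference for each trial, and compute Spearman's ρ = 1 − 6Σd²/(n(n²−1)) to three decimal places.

0.393

Ranks of variable 1: 4, 6, 3, 2, 5, 7, 1
Ranks of variable 2: 7, 2, 3, 4, 6, 5, 1
d = r₁ − r₂: -3, 4, 0, -2, -1, 2, 0
d²: 9, 16, 0, 4, 1, 4, 0; Σd² = 34
ρ = 1 − 6·34/(7·48) = 1 − 204/336 = 0.393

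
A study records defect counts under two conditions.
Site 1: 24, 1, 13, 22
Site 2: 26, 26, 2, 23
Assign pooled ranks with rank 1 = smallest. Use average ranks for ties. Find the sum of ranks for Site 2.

Sorted (ascending): 1, 2, 13, 22, 23, 24, 26, 26
The 2 values of 26 occupy positions 7–8 → average rank (7+8)/2 = 7.5.
Site 2 values → pooled ranks: 26→7.5, 26→7.5, 2→2, 23→5
Rank sum = 7.5 + 7.5 + 2 + 5 = 22

22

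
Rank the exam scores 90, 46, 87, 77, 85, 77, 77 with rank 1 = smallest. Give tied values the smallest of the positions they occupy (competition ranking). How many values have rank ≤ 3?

Sorted (ascending): 46, 77, 77, 77, 85, 87, 90
The 3 values of 77 occupy positions 2–4 → each gets rank 2.
Ranks ≤ 3: {1, 2, 2, 2} → 4 values.

4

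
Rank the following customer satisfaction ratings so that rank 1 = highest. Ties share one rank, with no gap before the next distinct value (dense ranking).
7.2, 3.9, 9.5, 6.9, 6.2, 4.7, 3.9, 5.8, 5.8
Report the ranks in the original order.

2, 7, 1, 3, 4, 6, 7, 5, 5

Sorted (descending): 9.5, 7.2, 6.9, 6.2, 5.8, 5.8, 4.7, 3.9, 3.9
The 2 values of 5.8 share dense rank 5.
The 2 values of 3.9 share dense rank 7.
Remaining distinct values take the next consecutive integers.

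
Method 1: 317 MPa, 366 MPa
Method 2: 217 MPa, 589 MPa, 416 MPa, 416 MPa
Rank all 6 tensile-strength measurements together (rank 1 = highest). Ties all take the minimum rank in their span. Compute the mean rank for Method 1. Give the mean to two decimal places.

4.50

Sorted (descending): 589, 416, 416, 366, 317, 217
The 2 values of 416 occupy positions 2–3 → each gets rank 2.
Method 1 values → pooled ranks: 317→5, 366→4
Mean rank = (5 + 4) / 2 = 4.50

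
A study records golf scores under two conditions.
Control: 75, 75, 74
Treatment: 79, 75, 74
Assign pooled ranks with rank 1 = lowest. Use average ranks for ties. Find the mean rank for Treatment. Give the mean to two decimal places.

3.83

Sorted (ascending): 74, 74, 75, 75, 75, 79
The 2 values of 74 occupy positions 1–2 → average rank (1+2)/2 = 1.5.
The 3 values of 75 occupy positions 3–5 → average rank 4.
Treatment values → pooled ranks: 79→6, 75→4, 74→1.5
Mean rank = (6 + 4 + 1.5) / 3 = 3.83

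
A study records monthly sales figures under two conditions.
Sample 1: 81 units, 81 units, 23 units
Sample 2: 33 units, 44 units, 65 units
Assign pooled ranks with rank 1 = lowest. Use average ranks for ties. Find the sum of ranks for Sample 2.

Sorted (ascending): 23, 33, 44, 65, 81, 81
The 2 values of 81 occupy positions 5–6 → average rank (5+6)/2 = 5.5.
Sample 2 values → pooled ranks: 33→2, 44→3, 65→4
Rank sum = 2 + 3 + 4 = 9

9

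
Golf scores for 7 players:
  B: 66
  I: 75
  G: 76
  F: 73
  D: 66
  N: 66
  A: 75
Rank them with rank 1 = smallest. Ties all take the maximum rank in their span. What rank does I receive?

6

Sorted (ascending): 66, 66, 66, 73, 75, 75, 76
The 3 values of 66 occupy positions 1–3 → each gets rank 3.
The 2 values of 75 occupy positions 5–6 → each gets rank 6.
I has value 75 → rank 6.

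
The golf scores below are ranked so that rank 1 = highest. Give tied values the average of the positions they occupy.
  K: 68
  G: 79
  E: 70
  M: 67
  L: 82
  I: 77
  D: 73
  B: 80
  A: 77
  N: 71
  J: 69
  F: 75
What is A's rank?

4.5

Sorted (descending): 82, 80, 79, 77, 77, 75, 73, 71, 70, 69, 68, 67
The 2 values of 77 occupy positions 4–5 → average rank (4+5)/2 = 4.5.
A has value 77 → rank 4.5.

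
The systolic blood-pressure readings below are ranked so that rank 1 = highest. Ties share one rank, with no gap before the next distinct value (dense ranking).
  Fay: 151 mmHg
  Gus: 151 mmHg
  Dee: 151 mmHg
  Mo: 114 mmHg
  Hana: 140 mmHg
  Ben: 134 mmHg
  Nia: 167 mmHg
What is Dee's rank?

2

Sorted (descending): 167, 151, 151, 151, 140, 134, 114
The 3 values of 151 share dense rank 2.
Remaining distinct values take the next consecutive integers.
Dee has value 151 mmHg → rank 2.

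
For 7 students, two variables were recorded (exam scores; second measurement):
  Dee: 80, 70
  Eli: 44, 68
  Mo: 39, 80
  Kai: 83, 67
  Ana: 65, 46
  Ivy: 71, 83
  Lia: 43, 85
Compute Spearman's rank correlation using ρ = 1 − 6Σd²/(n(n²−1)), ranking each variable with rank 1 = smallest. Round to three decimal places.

-0.429

Ranks of variable 1: 6, 3, 1, 7, 4, 5, 2
Ranks of variable 2: 4, 3, 5, 2, 1, 6, 7
d = r₁ − r₂: 2, 0, -4, 5, 3, -1, -5
d²: 4, 0, 16, 25, 9, 1, 25; Σd² = 80
ρ = 1 − 6·80/(7·48) = 1 − 480/336 = -0.429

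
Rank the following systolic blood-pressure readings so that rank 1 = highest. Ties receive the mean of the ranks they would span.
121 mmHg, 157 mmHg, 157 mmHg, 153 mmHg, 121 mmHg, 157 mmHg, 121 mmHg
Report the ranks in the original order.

6, 2, 2, 4, 6, 2, 6

Sorted (descending): 157, 157, 157, 153, 121, 121, 121
The 3 values of 157 occupy positions 1–3 → average rank 2.
The 3 values of 121 occupy positions 5–7 → average rank 6.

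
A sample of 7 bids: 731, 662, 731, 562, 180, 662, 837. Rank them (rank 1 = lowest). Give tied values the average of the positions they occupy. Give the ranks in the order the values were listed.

Sorted (ascending): 180, 562, 662, 662, 731, 731, 837
The 2 values of 662 occupy positions 3–4 → average rank (3+4)/2 = 3.5.
The 2 values of 731 occupy positions 5–6 → average rank (5+6)/2 = 5.5.

5.5, 3.5, 5.5, 2, 1, 3.5, 7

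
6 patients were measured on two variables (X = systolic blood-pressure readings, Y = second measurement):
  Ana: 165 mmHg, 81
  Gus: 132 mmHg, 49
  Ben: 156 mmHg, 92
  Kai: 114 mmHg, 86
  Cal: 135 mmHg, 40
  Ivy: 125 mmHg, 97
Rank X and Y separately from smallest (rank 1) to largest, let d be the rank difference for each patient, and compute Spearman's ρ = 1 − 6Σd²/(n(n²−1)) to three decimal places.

Ranks of variable 1: 6, 3, 5, 1, 4, 2
Ranks of variable 2: 3, 2, 5, 4, 1, 6
d = r₁ − r₂: 3, 1, 0, -3, 3, -4
d²: 9, 1, 0, 9, 9, 16; Σd² = 44
ρ = 1 − 6·44/(6·35) = 1 − 264/210 = -0.257

-0.257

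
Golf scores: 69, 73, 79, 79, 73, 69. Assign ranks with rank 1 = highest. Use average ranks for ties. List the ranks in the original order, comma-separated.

5.5, 3.5, 1.5, 1.5, 3.5, 5.5

Sorted (descending): 79, 79, 73, 73, 69, 69
The 2 values of 79 occupy positions 1–2 → average rank (1+2)/2 = 1.5.
The 2 values of 73 occupy positions 3–4 → average rank (3+4)/2 = 3.5.
The 2 values of 69 occupy positions 5–6 → average rank (5+6)/2 = 5.5.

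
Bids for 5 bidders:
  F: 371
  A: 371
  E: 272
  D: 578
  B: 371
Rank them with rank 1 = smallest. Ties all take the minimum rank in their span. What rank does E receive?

Sorted (ascending): 272, 371, 371, 371, 578
The 3 values of 371 occupy positions 2–4 → each gets rank 2.
E has value 272 → rank 1.

1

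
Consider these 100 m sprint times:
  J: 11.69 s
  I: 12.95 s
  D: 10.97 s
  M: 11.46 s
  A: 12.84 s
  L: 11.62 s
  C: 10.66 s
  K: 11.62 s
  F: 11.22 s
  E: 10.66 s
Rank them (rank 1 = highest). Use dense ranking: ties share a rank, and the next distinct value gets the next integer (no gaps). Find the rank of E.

8

Sorted (descending): 12.95, 12.84, 11.69, 11.62, 11.62, 11.46, 11.22, 10.97, 10.66, 10.66
The 2 values of 11.62 share dense rank 4.
The 2 values of 10.66 share dense rank 8.
Remaining distinct values take the next consecutive integers.
E has value 10.66 s → rank 8.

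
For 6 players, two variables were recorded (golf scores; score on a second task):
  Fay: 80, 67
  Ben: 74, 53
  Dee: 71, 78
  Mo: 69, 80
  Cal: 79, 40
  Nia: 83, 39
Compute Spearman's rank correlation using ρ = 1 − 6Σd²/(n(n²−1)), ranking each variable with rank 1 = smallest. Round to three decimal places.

Ranks of variable 1: 5, 3, 2, 1, 4, 6
Ranks of variable 2: 4, 3, 5, 6, 2, 1
d = r₁ − r₂: 1, 0, -3, -5, 2, 5
d²: 1, 0, 9, 25, 4, 25; Σd² = 64
ρ = 1 − 6·64/(6·35) = 1 − 384/210 = -0.829

-0.829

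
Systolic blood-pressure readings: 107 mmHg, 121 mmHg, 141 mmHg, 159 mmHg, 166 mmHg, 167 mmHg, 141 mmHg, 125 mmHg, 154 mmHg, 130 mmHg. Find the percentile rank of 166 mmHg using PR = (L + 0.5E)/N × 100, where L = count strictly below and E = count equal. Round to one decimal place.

N = 10.
Strictly below 166: 8. Equal to 166: 1.
PR = (8 + 0.5·1)/10 × 100 = 85.0

85.0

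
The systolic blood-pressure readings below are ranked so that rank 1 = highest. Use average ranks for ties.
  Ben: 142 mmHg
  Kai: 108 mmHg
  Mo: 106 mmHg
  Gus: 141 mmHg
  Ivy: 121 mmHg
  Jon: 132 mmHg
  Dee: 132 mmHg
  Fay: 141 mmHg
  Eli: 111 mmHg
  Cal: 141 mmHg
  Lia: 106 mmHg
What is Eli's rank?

8

Sorted (descending): 142, 141, 141, 141, 132, 132, 121, 111, 108, 106, 106
The 3 values of 141 occupy positions 2–4 → average rank 3.
The 2 values of 132 occupy positions 5–6 → average rank (5+6)/2 = 5.5.
The 2 values of 106 occupy positions 10–11 → average rank (10+11)/2 = 10.5.
Eli has value 111 mmHg → rank 8.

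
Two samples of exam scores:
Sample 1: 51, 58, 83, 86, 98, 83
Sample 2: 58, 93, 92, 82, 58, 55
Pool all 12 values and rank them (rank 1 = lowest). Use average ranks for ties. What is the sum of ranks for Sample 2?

37

Sorted (ascending): 51, 55, 58, 58, 58, 82, 83, 83, 86, 92, 93, 98
The 3 values of 58 occupy positions 3–5 → average rank 4.
The 2 values of 83 occupy positions 7–8 → average rank (7+8)/2 = 7.5.
Sample 2 values → pooled ranks: 58→4, 93→11, 92→10, 82→6, 58→4, 55→2
Rank sum = 4 + 11 + 10 + 6 + 4 + 2 = 37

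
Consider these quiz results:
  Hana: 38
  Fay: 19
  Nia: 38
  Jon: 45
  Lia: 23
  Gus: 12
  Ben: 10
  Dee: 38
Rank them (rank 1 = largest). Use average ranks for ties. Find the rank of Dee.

3

Sorted (descending): 45, 38, 38, 38, 23, 19, 12, 10
The 3 values of 38 occupy positions 2–4 → average rank 3.
Dee has value 38 → rank 3.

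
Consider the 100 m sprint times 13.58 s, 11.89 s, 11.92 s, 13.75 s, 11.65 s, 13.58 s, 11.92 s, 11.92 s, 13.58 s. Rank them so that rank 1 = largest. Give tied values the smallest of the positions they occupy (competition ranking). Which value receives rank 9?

11.65

Sorted (descending): 13.75, 13.58, 13.58, 13.58, 11.92, 11.92, 11.92, 11.89, 11.65
The 3 values of 13.58 occupy positions 2–4 → each gets rank 2.
The 3 values of 11.92 occupy positions 5–7 → each gets rank 5.
Rank 9 → value 11.65.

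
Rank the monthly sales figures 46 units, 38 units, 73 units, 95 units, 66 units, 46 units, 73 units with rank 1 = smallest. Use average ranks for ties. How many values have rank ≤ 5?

Sorted (ascending): 38, 46, 46, 66, 73, 73, 95
The 2 values of 46 occupy positions 2–3 → average rank (2+3)/2 = 2.5.
The 2 values of 73 occupy positions 5–6 → average rank (5+6)/2 = 5.5.
Ranks ≤ 5: {1, 2.5, 2.5, 4} → 4 values.

4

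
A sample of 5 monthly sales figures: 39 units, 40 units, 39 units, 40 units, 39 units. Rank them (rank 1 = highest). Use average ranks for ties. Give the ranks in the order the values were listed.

4, 1.5, 4, 1.5, 4

Sorted (descending): 40, 40, 39, 39, 39
The 2 values of 40 occupy positions 1–2 → average rank (1+2)/2 = 1.5.
The 3 values of 39 occupy positions 3–5 → average rank 4.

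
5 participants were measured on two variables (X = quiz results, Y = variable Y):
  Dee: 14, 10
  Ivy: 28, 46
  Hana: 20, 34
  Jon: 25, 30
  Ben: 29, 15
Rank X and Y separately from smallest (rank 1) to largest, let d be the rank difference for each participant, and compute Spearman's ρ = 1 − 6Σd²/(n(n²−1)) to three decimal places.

Ranks of variable 1: 1, 4, 2, 3, 5
Ranks of variable 2: 1, 5, 4, 3, 2
d = r₁ − r₂: 0, -1, -2, 0, 3
d²: 0, 1, 4, 0, 9; Σd² = 14
ρ = 1 − 6·14/(5·24) = 1 − 84/120 = 0.300

0.300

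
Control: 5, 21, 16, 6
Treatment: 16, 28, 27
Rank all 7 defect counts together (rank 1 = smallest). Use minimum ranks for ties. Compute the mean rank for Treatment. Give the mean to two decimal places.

Sorted (ascending): 5, 6, 16, 16, 21, 27, 28
The 2 values of 16 occupy positions 3–4 → each gets rank 3.
Treatment values → pooled ranks: 16→3, 28→7, 27→6
Mean rank = (3 + 7 + 6) / 3 = 5.33

5.33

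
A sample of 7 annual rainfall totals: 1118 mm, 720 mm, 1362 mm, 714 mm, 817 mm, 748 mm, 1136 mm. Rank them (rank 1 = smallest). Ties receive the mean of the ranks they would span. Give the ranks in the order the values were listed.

5, 2, 7, 1, 4, 3, 6

Sorted (ascending): 714, 720, 748, 817, 1118, 1136, 1362
No ties — each value takes its position as its rank.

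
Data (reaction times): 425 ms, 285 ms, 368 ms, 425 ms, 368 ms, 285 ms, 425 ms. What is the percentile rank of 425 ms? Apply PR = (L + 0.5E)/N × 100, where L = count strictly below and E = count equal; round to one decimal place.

N = 7.
Strictly below 425: 4. Equal to 425: 3.
PR = (4 + 0.5·3)/7 × 100 = 78.6

78.6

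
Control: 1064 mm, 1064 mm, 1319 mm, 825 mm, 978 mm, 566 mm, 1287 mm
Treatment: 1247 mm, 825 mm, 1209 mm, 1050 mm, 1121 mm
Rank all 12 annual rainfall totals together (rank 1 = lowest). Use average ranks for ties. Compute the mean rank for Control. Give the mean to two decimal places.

6.21

Sorted (ascending): 566, 825, 825, 978, 1050, 1064, 1064, 1121, 1209, 1247, 1287, 1319
The 2 values of 825 occupy positions 2–3 → average rank (2+3)/2 = 2.5.
The 2 values of 1064 occupy positions 6–7 → average rank (6+7)/2 = 6.5.
Control values → pooled ranks: 1064→6.5, 1064→6.5, 1319→12, 825→2.5, 978→4, 566→1, 1287→11
Mean rank = (6.5 + 6.5 + 12 + 2.5 + 4 + 1 + 11) / 7 = 6.21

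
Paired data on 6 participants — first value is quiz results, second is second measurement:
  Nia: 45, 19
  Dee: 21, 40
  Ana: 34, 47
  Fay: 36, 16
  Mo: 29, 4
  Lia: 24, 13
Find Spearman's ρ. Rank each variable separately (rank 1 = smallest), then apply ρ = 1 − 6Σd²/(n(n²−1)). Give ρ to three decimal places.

0.086

Ranks of variable 1: 6, 1, 4, 5, 3, 2
Ranks of variable 2: 4, 5, 6, 3, 1, 2
d = r₁ − r₂: 2, -4, -2, 2, 2, 0
d²: 4, 16, 4, 4, 4, 0; Σd² = 32
ρ = 1 − 6·32/(6·35) = 1 − 192/210 = 0.086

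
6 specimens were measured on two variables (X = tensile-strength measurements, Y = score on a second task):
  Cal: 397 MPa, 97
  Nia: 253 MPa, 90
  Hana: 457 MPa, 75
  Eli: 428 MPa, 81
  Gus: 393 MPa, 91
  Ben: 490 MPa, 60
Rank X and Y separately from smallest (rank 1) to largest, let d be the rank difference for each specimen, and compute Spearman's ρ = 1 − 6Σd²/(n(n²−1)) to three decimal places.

Ranks of variable 1: 3, 1, 5, 4, 2, 6
Ranks of variable 2: 6, 4, 2, 3, 5, 1
d = r₁ − r₂: -3, -3, 3, 1, -3, 5
d²: 9, 9, 9, 1, 9, 25; Σd² = 62
ρ = 1 − 6·62/(6·35) = 1 − 372/210 = -0.771

-0.771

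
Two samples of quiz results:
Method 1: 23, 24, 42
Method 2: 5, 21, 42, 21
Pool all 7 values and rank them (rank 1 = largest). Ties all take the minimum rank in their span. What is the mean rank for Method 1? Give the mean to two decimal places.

Sorted (descending): 42, 42, 24, 23, 21, 21, 5
The 2 values of 42 occupy positions 1–2 → each gets rank 1.
The 2 values of 21 occupy positions 5–6 → each gets rank 5.
Method 1 values → pooled ranks: 23→4, 24→3, 42→1
Mean rank = (4 + 3 + 1) / 3 = 2.67

2.67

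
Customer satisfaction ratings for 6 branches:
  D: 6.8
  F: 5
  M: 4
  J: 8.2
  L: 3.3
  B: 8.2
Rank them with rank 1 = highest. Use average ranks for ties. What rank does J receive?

1.5

Sorted (descending): 8.2, 8.2, 6.8, 5, 4, 3.3
The 2 values of 8.2 occupy positions 1–2 → average rank (1+2)/2 = 1.5.
J has value 8.2 → rank 1.5.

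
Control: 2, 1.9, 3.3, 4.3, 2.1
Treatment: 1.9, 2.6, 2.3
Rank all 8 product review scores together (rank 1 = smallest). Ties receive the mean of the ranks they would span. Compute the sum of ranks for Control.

Sorted (ascending): 1.9, 1.9, 2, 2.1, 2.3, 2.6, 3.3, 4.3
The 2 values of 1.9 occupy positions 1–2 → average rank (1+2)/2 = 1.5.
Control values → pooled ranks: 2→3, 1.9→1.5, 3.3→7, 4.3→8, 2.1→4
Rank sum = 3 + 1.5 + 7 + 8 + 4 = 23.5

23.5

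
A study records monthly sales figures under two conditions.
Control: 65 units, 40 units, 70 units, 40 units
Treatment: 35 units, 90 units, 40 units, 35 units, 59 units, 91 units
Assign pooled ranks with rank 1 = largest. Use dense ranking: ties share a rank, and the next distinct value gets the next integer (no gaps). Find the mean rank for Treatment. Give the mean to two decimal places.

Sorted (descending): 91, 90, 70, 65, 59, 40, 40, 40, 35, 35
The 3 values of 40 share dense rank 6.
The 2 values of 35 share dense rank 7.
Remaining distinct values take the next consecutive integers.
Treatment values → pooled ranks: 35→7, 90→2, 40→6, 35→7, 59→5, 91→1
Mean rank = (7 + 2 + 6 + 7 + 5 + 1) / 6 = 4.67

4.67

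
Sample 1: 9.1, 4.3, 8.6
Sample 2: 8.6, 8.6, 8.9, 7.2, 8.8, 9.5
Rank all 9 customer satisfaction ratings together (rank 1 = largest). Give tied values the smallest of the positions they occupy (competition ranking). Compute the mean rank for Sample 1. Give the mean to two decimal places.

5.33

Sorted (descending): 9.5, 9.1, 8.9, 8.8, 8.6, 8.6, 8.6, 7.2, 4.3
The 3 values of 8.6 occupy positions 5–7 → each gets rank 5.
Sample 1 values → pooled ranks: 9.1→2, 4.3→9, 8.6→5
Mean rank = (2 + 9 + 5) / 3 = 5.33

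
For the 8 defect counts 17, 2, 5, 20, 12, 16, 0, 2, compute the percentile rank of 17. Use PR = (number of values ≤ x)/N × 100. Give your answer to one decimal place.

87.5

N = 8.
Strictly below 17: 6. Equal to 17: 1.
PR = 7/8 × 100 = 87.5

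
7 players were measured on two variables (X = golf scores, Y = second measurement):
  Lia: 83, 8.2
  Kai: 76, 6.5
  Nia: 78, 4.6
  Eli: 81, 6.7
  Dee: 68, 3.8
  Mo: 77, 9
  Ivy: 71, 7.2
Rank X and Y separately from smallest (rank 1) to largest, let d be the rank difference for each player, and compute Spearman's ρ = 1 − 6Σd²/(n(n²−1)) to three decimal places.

0.429

Ranks of variable 1: 7, 3, 5, 6, 1, 4, 2
Ranks of variable 2: 6, 3, 2, 4, 1, 7, 5
d = r₁ − r₂: 1, 0, 3, 2, 0, -3, -3
d²: 1, 0, 9, 4, 0, 9, 9; Σd² = 32
ρ = 1 − 6·32/(7·48) = 1 − 192/336 = 0.429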